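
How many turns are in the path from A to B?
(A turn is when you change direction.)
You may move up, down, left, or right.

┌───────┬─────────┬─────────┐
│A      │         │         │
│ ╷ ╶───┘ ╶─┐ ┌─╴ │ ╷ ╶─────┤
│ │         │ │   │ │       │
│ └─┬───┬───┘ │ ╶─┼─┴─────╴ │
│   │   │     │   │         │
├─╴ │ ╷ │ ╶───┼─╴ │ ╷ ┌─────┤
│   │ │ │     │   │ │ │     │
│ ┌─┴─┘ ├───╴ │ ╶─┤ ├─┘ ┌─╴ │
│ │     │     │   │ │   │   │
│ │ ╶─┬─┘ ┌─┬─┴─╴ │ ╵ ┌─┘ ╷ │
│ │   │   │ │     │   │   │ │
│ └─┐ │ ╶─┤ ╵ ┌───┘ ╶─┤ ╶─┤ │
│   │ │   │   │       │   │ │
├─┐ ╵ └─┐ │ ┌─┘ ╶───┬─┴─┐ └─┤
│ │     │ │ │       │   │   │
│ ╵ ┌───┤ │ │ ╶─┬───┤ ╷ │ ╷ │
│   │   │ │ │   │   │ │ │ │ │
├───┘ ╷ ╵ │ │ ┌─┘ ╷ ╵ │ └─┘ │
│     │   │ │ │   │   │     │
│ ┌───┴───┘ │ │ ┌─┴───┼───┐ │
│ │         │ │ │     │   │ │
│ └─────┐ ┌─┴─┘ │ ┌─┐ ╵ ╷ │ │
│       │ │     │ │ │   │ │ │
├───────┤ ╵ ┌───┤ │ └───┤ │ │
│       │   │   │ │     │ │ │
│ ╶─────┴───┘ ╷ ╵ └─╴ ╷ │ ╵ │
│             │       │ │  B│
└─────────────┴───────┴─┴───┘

Directions: right, down, right, right, right, up, right, right, right, right, down, left, down, right, down, left, down, right, down, left, left, down, left, down, down, down, down, left, down, down, right, up, right, right, up, up, right, up, right, down, right, up, up, right, down, down, right, right, down, down, down, down
Number of turns: 33

Solution:

┌───────┬─────────┬─────────┐
│A ↓    │↱ → → → ↓│         │
│ ╷ ╶───┘ ╶─┐ ┌─╴ │ ╷ ╶─────┤
│ │↳ → → ↑  │ │↓ ↲│ │       │
│ └─┬───┬───┘ │ ╶─┼─┴─────╴ │
│   │   │     │↳ ↓│         │
├─╴ │ ╷ │ ╶───┼─╴ │ ╷ ┌─────┤
│   │ │ │     │↓ ↲│ │ │     │
│ ┌─┴─┘ ├───╴ │ ╶─┤ ├─┘ ┌─╴ │
│ │     │     │↳ ↓│ │   │   │
│ │ ╶─┬─┘ ┌─┬─┴─╴ │ ╵ ┌─┘ ╷ │
│ │   │   │ │↓ ← ↲│   │   │ │
│ └─┐ │ ╶─┤ ╵ ┌───┘ ╶─┤ ╶─┤ │
│   │ │   │↓ ↲│       │   │ │
├─┐ ╵ └─┐ │ ┌─┘ ╶───┬─┴─┐ └─┤
│ │     │ │↓│       │↱ ↓│   │
│ ╵ ┌───┤ │ │ ╶─┬───┤ ╷ │ ╷ │
│   │   │ │↓│   │↱ ↓│↑│↓│ │ │
├───┘ ╷ ╵ │ │ ┌─┘ ╷ ╵ │ └─┘ │
│     │   │↓│ │↱ ↑│↳ ↑│↳ → ↓│
│ ┌───┴───┘ │ │ ┌─┴───┼───┐ │
│ │      ↓ ↲│ │↑│     │   │↓│
│ └─────┐ ┌─┴─┘ │ ┌─┐ ╵ ╷ │ │
│       │↓│↱ → ↑│ │ │   │ │↓│
├───────┤ ╵ ┌───┤ │ └───┤ │ │
│       │↳ ↑│   │ │     │ │↓│
│ ╶─────┴───┘ ╷ ╵ └─╴ ╷ │ ╵ │
│             │       │ │  B│
└─────────────┴───────┴─┴───┘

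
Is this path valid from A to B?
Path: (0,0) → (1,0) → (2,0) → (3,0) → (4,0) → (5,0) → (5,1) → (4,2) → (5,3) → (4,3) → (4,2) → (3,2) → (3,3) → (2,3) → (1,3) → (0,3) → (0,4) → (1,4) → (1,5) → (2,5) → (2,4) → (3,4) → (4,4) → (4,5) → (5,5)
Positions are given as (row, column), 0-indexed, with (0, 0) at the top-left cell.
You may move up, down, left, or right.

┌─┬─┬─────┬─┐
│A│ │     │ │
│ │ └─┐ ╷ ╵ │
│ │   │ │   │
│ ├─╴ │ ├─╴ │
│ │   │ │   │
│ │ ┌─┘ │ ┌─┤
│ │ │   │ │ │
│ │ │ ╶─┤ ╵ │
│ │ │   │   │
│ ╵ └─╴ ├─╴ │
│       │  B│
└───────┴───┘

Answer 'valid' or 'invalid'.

Checking path validity:
Result: Invalid move at step 7: cannot move from (5, 1) to (4, 2).

invalid

Correct solution:

┌─┬─┬─────┬─┐
│A│ │  ↱ ↓│ │
│ │ └─┐ ╷ ╵ │
│↓│   │↑│↳ ↓│
│ ├─╴ │ ├─╴ │
│↓│   │↑│↓ ↲│
│ │ ┌─┘ │ ┌─┤
│↓│ │↱ ↑│↓│ │
│ │ │ ╶─┤ ╵ │
│↓│ │↑ ↰│↳ ↓│
│ ╵ └─╴ ├─╴ │
│↳ → → ↑│  B│
└───────┴───┘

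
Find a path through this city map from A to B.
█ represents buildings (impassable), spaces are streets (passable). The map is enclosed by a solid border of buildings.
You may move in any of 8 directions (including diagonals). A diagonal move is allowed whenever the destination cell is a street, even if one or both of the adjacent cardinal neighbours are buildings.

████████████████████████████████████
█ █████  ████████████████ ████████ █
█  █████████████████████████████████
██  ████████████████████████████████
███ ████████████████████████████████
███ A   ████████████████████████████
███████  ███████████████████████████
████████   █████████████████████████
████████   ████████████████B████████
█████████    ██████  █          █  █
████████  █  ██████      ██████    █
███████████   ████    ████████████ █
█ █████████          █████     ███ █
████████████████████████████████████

Finding the shortest path from A to B:
Movement: 8-directional
Path length: 23 steps
Directions: right → right → right → down-right → down-right → down-right → down-right → down-right → down-right → down-right → right → right → right → right → right → right → up-right → up-right → right → right → up-right → right → up-right

Solution:

████████████████████████████████████
█ █████  ████████████████ ████████ █
█  █████████████████████████████████
██  ████████████████████████████████
███ ████████████████████████████████
███ A→→↘████████████████████████████
███████ ↘███████████████████████████
████████ ↘ █████████████████████████
████████  ↘████████████████B████████
█████████  ↘ ██████  █   →↗     █  █
████████  █ ↘██████   →→↗██████    █
███████████  ↘████   ↗████████████ █
█ █████████   →→→→→→↗█████     ███ █
████████████████████████████████████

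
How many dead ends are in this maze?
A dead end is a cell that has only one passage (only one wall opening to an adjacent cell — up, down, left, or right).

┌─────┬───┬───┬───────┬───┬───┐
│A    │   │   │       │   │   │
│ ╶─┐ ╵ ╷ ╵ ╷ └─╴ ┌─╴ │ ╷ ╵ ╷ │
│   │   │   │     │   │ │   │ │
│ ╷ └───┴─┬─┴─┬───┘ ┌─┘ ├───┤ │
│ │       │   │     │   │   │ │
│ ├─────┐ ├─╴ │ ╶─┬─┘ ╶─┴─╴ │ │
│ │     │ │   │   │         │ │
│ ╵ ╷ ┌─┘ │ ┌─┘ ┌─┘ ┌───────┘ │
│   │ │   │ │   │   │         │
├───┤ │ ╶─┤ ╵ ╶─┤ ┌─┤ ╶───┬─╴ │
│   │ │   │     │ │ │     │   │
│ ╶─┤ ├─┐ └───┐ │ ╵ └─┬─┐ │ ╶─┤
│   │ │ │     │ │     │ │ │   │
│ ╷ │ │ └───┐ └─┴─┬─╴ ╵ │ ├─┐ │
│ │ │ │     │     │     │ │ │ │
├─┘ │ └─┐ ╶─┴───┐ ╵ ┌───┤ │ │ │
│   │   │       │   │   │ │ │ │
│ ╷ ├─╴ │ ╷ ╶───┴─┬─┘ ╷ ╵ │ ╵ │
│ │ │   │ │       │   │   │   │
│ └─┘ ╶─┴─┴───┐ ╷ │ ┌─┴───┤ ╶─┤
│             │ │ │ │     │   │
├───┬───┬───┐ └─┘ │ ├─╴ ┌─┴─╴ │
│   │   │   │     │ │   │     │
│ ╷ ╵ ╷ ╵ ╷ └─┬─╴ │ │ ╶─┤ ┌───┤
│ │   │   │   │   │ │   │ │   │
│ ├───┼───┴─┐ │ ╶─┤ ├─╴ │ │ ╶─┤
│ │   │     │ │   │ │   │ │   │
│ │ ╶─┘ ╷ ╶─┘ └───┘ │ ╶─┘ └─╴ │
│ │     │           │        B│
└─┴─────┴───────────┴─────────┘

Checking each cell for number of passages:

Dead ends found at positions:
  (0, 7)
  (2, 5)
  (2, 12)
  (3, 3)
  (3, 8)
  (5, 1)
  (5, 9)
  (6, 3)
  (6, 7)
  (6, 11)
  (7, 0)
  (7, 5)
  (7, 13)
  (8, 7)
  (9, 1)
  (9, 4)
  (10, 7)
  (10, 10)
  (10, 12)
  (12, 14)
  (13, 2)
  (13, 5)
  (13, 8)
  (14, 0)
Total dead ends: 24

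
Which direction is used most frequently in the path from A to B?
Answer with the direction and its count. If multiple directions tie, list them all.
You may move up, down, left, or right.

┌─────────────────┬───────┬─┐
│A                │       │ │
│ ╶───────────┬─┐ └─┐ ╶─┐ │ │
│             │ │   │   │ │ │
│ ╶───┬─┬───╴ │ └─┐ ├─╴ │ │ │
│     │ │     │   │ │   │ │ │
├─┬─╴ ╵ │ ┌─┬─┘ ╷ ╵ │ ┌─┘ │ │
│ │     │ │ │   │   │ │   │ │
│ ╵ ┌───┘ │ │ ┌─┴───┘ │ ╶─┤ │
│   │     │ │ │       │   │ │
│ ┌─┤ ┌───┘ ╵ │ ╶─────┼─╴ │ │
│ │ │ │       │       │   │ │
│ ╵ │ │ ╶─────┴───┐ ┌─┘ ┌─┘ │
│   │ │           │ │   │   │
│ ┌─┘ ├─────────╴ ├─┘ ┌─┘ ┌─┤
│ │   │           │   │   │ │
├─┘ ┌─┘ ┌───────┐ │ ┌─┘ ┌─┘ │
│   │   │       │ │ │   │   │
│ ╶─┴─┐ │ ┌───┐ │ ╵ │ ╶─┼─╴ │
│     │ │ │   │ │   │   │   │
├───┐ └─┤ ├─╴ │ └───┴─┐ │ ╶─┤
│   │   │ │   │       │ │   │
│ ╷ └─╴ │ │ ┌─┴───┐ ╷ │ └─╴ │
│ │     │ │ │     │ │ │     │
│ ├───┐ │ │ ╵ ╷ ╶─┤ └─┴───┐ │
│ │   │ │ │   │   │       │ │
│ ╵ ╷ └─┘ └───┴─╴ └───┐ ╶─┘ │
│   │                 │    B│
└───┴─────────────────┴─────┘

Directions: down, right, right, right, right, right, right, down, left, left, down, down, left, left, down, down, down, left, down, left, down, right, right, down, right, down, left, left, up, left, down, down, down, right, up, right, down, right, right, up, up, up, up, up, right, right, right, down, down, right, right, down, down, right, right, down, right, right
Counts: {'down': 20, 'right': 22, 'left': 9, 'up': 7}
Most common: right (22 times)

Solution:

┌─────────────────┬───────┬─┐
│A                │       │ │
│ ╶───────────┬─┐ └─┐ ╶─┐ │ │
│↳ → → → → → ↓│ │   │   │ │ │
│ ╶───┬─┬───╴ │ └─┐ ├─╴ │ │ │
│     │ │↓ ← ↲│   │ │   │ │ │
├─┬─╴ ╵ │ ┌─┬─┘ ╷ ╵ │ ┌─┘ │ │
│ │     │↓│ │   │   │ │   │ │
│ ╵ ┌───┘ │ │ ┌─┴───┘ │ ╶─┤ │
│   │↓ ← ↲│ │ │       │   │ │
│ ┌─┤ ┌───┘ ╵ │ ╶─────┼─╴ │ │
│ │ │↓│       │       │   │ │
│ ╵ │ │ ╶─────┴───┐ ┌─┘ ┌─┘ │
│   │↓│           │ │   │   │
│ ┌─┘ ├─────────╴ ├─┘ ┌─┘ ┌─┤
│ │↓ ↲│           │   │   │ │
├─┘ ┌─┘ ┌───────┐ │ ┌─┘ ┌─┘ │
│↓ ↲│   │↱ → → ↓│ │ │   │   │
│ ╶─┴─┐ │ ┌───┐ │ ╵ │ ╶─┼─╴ │
│↳ → ↓│ │↑│   │↓│   │   │   │
├───┐ └─┤ ├─╴ │ └───┴─┐ │ ╶─┤
│↓ ↰│↳ ↓│↑│   │↳ → ↓  │ │   │
│ ╷ └─╴ │ │ ┌─┴───┐ ╷ │ └─╴ │
│↓│↑ ← ↲│↑│ │     │↓│ │     │
│ ├───┐ │ │ ╵ ╷ ╶─┤ └─┴───┐ │
│↓│↱ ↓│ │↑│   │   │↳ → ↓  │ │
│ ╵ ╷ └─┘ └───┴─╴ └───┐ ╶─┘ │
│↳ ↑│↳ → ↑            │↳ → B│
└───┴─────────────────┴─────┘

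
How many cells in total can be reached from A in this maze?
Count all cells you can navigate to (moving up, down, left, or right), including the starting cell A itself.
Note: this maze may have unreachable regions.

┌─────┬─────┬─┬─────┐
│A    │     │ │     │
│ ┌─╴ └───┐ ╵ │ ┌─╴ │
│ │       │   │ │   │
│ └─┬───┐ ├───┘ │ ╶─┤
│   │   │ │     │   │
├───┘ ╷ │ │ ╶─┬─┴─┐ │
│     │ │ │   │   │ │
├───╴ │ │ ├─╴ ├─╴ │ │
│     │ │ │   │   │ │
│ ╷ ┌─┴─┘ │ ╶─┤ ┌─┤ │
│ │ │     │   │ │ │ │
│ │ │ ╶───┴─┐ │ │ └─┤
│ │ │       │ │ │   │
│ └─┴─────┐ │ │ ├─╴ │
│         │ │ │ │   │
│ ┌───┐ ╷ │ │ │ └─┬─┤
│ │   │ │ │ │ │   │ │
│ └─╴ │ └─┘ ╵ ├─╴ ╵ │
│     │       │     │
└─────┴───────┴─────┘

Using BFS/flood-fill to find all reachable cells from A:
Maze size: 10 × 10 = 100 total cells
24 cell(s) are walled off and cannot be reached from A.
Reachable cells: 76

Reachable region (· marks reachable cells):

┌─────┬─────┬─┬─────┐
│A · ·│     │ │· · ·│
│ ┌─╴ └───┐ ╵ │ ┌─╴ │
│·│· · · ·│   │·│· ·│
│ └─┬───┐ ├───┘ │ ╶─┤
│· ·│· ·│·│· · ·│· ·│
├───┘ ╷ │ │ ╶─┬─┴─┐ │
│· · ·│·│·│· ·│   │·│
├───╴ │ │ ├─╴ ├─╴ │ │
│· · ·│·│·│· ·│   │·│
│ ╷ ┌─┴─┘ │ ╶─┤ ┌─┤ │
│·│·│· · ·│· ·│ │ │·│
│ │ │ ╶───┴─┐ │ │ └─┤
│·│·│· · · ·│·│ │   │
│ └─┴─────┐ │ │ ├─╴ │
│· · · · ·│·│·│ │   │
│ ┌───┐ ╷ │ │ │ └─┬─┤
│·│· ·│·│·│·│·│   │ │
│ └─╴ │ └─┘ ╵ ├─╴ ╵ │
│· · ·│· · · ·│     │
└─────┴───────┴─────┘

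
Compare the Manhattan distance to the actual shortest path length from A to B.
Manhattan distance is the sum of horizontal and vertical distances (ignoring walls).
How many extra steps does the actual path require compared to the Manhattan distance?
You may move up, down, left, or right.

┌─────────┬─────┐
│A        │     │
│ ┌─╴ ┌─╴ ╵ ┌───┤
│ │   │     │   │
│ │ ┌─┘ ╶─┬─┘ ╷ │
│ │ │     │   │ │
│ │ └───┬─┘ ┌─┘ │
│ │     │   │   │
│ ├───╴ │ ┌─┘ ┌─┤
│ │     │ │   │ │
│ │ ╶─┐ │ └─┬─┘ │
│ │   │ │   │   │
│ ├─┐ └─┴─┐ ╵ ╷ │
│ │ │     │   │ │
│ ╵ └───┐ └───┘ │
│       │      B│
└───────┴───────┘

Manhattan distance: |7 - 0| + |7 - 0| = 14
Actual path length: 20
Extra steps: 20 - 14 = 6

Solution:

┌─────────┬─────┐
│A → ↓    │     │
│ ┌─╴ ┌─╴ ╵ ┌───┤
│ │↓ ↲│     │   │
│ │ ┌─┘ ╶─┬─┘ ╷ │
│ │↓│     │   │ │
│ │ └───┬─┘ ┌─┘ │
│ │↳ → ↓│   │   │
│ ├───╴ │ ┌─┘ ┌─┤
│ │↓ ← ↲│ │   │ │
│ │ ╶─┐ │ └─┬─┘ │
│ │↳ ↓│ │   │   │
│ ├─┐ └─┴─┐ ╵ ╷ │
│ │ │↳ → ↓│   │ │
│ ╵ └───┐ └───┘ │
│       │↳ → → B│
└───────┴───────┘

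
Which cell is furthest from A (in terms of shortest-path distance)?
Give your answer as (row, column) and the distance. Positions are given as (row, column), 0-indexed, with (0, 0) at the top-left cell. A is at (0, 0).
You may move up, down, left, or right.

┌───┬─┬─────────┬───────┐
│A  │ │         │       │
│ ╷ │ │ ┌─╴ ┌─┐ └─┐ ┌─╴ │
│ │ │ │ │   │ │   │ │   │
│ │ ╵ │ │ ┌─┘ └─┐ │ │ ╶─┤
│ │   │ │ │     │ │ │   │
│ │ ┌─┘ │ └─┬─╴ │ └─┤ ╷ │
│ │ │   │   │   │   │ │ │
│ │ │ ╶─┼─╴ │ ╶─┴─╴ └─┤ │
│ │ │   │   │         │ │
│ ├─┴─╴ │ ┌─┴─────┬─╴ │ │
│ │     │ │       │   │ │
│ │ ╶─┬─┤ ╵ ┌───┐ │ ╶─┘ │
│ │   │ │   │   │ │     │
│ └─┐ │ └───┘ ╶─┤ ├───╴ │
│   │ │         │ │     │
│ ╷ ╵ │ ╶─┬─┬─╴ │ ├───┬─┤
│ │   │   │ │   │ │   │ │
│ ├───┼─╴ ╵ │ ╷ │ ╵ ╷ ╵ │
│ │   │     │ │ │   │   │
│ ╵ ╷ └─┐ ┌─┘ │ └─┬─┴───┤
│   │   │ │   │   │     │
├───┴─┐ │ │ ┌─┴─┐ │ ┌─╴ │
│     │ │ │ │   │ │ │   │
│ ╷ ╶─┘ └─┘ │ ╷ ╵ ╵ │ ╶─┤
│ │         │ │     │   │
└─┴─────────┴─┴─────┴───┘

Computing BFS distances from A to all cells:
Furthest cell: (2, 9)
Distance: 51 steps

Path from A to the furthest cell:

┌───┬─┬─────────┬───────┐
│A  │ │↱ → → → ↓│  ↓ ← ↰│
│ ╷ │ │ ┌─╴ ┌─┐ └─┐ ┌─╴ │
│↓│ │ │↑│   │ │↳ ↓│↓│↱ ↑│
│ │ ╵ │ │ ┌─┘ └─┐ │ │ ╶─┤
│↓│   │↑│ │     │↓│B│↑ ↰│
│ │ ┌─┘ │ └─┬─╴ │ └─┤ ╷ │
│↓│ │↱ ↑│   │   │↳ ↓│ │↑│
│ │ │ ╶─┼─╴ │ ╶─┴─╴ └─┤ │
│↓│ │↑ ↰│   │      ↳ ↓│↑│
│ ├─┴─╴ │ ┌─┴─────┬─╴ │ │
│↓│↱ → ↑│ │       │↓ ↲│↑│
│ │ ╶─┬─┤ ╵ ┌───┐ │ ╶─┘ │
│↓│↑ ↰│ │   │   │ │↳ → ↑│
│ └─┐ │ └───┘ ╶─┤ ├───╴ │
│↳ ↓│↑│         │ │     │
│ ╷ ╵ │ ╶─┬─┬─╴ │ ├───┬─┤
│ │↳ ↑│   │ │   │ │   │ │
│ ├───┼─╴ ╵ │ ╷ │ ╵ ╷ ╵ │
│ │   │     │ │ │   │   │
│ ╵ ╷ └─┐ ┌─┘ │ └─┬─┴───┤
│   │   │ │   │   │     │
├───┴─┐ │ │ ┌─┴─┐ │ ┌─╴ │
│     │ │ │ │   │ │ │   │
│ ╷ ╶─┘ └─┘ │ ╷ ╵ ╵ │ ╶─┤
│ │         │ │     │   │
└─┴─────────┴─┴─────┴───┘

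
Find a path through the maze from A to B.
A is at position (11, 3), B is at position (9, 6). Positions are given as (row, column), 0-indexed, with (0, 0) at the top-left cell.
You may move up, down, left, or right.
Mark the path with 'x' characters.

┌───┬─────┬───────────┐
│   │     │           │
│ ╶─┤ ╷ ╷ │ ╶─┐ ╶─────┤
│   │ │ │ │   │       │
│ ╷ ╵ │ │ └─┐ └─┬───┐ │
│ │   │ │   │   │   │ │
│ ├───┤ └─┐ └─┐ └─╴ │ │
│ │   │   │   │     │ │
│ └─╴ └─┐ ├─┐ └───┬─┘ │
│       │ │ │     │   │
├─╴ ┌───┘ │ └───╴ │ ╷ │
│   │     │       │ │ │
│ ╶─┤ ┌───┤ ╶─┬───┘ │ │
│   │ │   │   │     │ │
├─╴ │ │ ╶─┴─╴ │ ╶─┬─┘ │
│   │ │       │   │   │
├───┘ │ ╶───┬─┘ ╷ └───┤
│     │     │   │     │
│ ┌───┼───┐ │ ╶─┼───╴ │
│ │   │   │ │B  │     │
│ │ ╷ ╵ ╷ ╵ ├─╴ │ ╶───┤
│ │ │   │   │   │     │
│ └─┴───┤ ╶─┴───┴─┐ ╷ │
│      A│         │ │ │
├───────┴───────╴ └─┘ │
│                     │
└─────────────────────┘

Finding the shortest path from (11, 3) to (9, 6):
Path length: 67 steps
Directions: left → left → left → up → up → up → right → right → up → up → up → right → right → up → up → left → up → up → up → right → down → down → right → down → right → down → right → right → down → left → left → left → down → right → down → left → left → left → down → right → right → down → down → left → down → right → right → right → right → down → right → right → up → up → left → left → up → right → right → up → left → left → up → left → down → left → down

Solution:

┌───┬─────┬───────────┐
│   │  x x│           │
│ ╶─┤ ╷ ╷ │ ╶─┐ ╶─────┤
│   │ │x│x│   │       │
│ ╷ ╵ │ │ └─┐ └─┬───┐ │
│ │   │x│x x│   │   │ │
│ ├───┤ └─┐ └─┐ └─╴ │ │
│ │   │x x│x x│     │ │
│ └─╴ └─┐ ├─┐ └───┬─┘ │
│       │x│ │x x x│   │
├─╴ ┌───┘ │ └───╴ │ ╷ │
│   │x x x│x x x x│ │ │
│ ╶─┤ ┌───┤ ╶─┬───┘ │ │
│   │x│   │x x│     │ │
├─╴ │ │ ╶─┴─╴ │ ╶─┬─┘ │
│   │x│x x x x│x x│   │
├───┘ │ ╶───┬─┘ ╷ └───┤
│x x x│x x x│x x│x x x│
│ ┌───┼───┐ │ ╶─┼───╴ │
│x│   │   │x│B  │x x x│
│ │ ╷ ╵ ╷ ╵ ├─╴ │ ╶───┤
│x│ │   │x x│   │x x x│
│ └─┴───┤ ╶─┴───┴─┐ ╷ │
│x x x A│x x x x x│ │x│
├───────┴───────╴ └─┘ │
│                x x x│
└─────────────────────┘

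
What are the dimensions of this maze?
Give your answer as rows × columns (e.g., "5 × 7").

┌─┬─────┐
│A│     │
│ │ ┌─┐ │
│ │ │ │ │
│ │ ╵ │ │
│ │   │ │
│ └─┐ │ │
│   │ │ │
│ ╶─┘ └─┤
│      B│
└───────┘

Counting the maze dimensions:
Rows (vertical): 5
Columns (horizontal): 4
Dimensions: 5 × 4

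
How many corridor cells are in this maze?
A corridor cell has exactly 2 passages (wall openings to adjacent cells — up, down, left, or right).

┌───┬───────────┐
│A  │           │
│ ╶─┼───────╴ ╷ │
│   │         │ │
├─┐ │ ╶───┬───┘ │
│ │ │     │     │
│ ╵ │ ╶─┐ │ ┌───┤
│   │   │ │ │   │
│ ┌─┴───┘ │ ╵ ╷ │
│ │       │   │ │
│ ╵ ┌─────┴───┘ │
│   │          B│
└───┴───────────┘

Counting cells with exactly 2 passages:
Total corridor cells: 40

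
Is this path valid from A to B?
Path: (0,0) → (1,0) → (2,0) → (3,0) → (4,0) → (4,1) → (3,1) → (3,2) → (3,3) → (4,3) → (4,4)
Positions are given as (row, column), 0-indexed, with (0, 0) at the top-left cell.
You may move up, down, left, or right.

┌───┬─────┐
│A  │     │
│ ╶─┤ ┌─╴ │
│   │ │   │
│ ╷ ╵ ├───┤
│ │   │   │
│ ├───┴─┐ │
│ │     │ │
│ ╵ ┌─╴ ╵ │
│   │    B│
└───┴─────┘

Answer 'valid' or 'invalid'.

Checking path validity:
Result: All consecutive moves are passable.

valid

Correct solution:

┌───┬─────┐
│A  │     │
│ ╶─┤ ┌─╴ │
│↓  │ │   │
│ ╷ ╵ ├───┤
│↓│   │   │
│ ├───┴─┐ │
│↓│↱ → ↓│ │
│ ╵ ┌─╴ ╵ │
│↳ ↑│  ↳ B│
└───┴─────┘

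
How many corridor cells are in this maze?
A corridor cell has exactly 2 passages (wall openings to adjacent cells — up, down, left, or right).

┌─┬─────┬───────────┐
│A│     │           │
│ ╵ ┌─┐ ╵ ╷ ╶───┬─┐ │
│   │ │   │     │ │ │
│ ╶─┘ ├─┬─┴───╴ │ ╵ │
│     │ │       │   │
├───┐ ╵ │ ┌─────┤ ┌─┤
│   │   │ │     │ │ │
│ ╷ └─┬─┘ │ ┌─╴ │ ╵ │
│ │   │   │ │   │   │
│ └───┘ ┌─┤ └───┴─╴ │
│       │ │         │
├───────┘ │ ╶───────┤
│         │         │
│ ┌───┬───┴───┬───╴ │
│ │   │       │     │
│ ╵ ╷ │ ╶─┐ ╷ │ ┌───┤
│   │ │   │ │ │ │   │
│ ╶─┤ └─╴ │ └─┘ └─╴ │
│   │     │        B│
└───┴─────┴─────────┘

Counting cells with exactly 2 passages:
Total corridor cells: 80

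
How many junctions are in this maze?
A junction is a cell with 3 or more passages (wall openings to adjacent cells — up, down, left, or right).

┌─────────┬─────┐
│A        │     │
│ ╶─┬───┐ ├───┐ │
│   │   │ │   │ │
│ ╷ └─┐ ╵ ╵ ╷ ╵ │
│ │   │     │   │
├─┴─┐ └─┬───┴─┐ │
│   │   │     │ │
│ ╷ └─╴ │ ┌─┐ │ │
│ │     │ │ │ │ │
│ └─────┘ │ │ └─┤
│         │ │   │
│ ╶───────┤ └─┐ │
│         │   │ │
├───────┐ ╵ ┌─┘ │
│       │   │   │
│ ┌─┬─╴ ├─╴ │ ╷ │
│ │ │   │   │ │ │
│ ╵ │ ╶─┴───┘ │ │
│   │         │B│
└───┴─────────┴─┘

Checking each cell for number of passages:

Junctions found (3+ passages):
  (1, 0): 3 passages
  (2, 4): 3 passages
  (2, 7): 3 passages
  (5, 0): 3 passages
  (6, 5): 3 passages
  (7, 5): 3 passages
  (7, 7): 3 passages
Total junctions: 7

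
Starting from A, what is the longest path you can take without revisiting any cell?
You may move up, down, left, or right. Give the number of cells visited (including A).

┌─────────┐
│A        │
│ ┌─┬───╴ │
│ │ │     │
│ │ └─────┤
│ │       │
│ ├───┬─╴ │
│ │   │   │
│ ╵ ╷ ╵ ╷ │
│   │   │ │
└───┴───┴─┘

Finding longest simple path using DFS:
Start: (0, 0)
Longest path visits 17 cells
Path: A → down → down → down → down → right → up → right → down → right → up → right → up → left → left → left → up

Solution:

┌─────────┐
│A        │
│ ┌─┬───╴ │
│↓│B│     │
│ │ └─────┤
│↓│↑ ← ← ↰│
│ ├───┬─╴ │
│↓│↱ ↓│↱ ↑│
│ ╵ ╷ ╵ ╷ │
│↳ ↑│↳ ↑│ │
└───┴───┴─┘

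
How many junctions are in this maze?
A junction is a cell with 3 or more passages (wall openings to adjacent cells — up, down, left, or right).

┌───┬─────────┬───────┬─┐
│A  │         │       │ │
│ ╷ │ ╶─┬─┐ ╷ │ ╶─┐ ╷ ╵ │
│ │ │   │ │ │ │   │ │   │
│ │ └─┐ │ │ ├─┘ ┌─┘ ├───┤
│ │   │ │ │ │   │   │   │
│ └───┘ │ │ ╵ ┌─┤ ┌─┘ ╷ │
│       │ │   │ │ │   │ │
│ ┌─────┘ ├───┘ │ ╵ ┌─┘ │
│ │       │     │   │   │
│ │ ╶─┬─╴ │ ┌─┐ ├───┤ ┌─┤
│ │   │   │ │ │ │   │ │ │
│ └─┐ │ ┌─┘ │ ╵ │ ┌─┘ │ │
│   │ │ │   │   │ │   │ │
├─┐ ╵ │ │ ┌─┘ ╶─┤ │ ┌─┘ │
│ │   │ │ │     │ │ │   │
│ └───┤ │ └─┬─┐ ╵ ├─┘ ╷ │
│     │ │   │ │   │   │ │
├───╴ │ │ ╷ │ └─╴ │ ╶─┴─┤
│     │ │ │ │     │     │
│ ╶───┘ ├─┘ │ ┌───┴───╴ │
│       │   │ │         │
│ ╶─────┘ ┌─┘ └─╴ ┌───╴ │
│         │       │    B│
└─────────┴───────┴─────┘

Checking each cell for number of passages:

Junctions found (3+ passages):
  (0, 5): 3 passages
  (0, 9): 3 passages
  (1, 7): 3 passages
  (3, 0): 3 passages
  (4, 4): 3 passages
  (4, 7): 3 passages
  (6, 6): 3 passages
  (7, 6): 3 passages
  (7, 11): 3 passages
  (8, 4): 3 passages
  (8, 8): 3 passages
  (9, 6): 3 passages
  (10, 0): 3 passages
  (10, 8): 3 passages
  (10, 11): 3 passages
  (11, 6): 3 passages
Total junctions: 16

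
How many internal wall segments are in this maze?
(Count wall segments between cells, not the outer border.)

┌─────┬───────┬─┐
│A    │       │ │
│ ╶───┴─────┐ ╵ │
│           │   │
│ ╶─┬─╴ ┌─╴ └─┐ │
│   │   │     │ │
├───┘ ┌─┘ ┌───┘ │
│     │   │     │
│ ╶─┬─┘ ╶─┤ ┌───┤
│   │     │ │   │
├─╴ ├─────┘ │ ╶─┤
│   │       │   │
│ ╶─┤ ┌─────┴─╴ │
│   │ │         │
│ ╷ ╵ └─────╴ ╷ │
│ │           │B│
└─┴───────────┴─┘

Counting internal wall segments:
Total internal walls: 49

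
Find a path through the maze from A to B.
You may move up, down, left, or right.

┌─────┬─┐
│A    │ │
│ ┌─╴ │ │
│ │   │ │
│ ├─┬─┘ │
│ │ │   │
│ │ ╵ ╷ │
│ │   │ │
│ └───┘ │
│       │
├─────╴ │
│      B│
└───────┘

Finding the shortest path through the maze:
Path length: 8 steps
Directions: down → down → down → down → right → right → right → down

Solution:

┌─────┬─┐
│A    │ │
│ ┌─╴ │ │
│↓│   │ │
│ ├─┬─┘ │
│↓│ │   │
│ │ ╵ ╷ │
│↓│   │ │
│ └───┘ │
│↳ → → ↓│
├─────╴ │
│      B│
└───────┘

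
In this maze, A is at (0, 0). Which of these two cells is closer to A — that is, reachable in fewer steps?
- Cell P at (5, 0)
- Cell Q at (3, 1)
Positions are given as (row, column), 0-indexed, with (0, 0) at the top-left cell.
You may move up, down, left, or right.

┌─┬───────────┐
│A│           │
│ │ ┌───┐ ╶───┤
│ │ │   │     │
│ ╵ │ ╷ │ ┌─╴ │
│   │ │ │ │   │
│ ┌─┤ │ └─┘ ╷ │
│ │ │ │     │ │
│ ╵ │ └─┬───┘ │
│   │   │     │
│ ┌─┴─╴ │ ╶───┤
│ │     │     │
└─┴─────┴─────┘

Shortest path A → P at (5, 0): 5 steps
Shortest path A → Q at (3, 1): 6 steps

P is closer (5 steps vs 6 steps).

Path to P:

┌─┬───────────┐
│A│           │
│ │ ┌───┐ ╶───┤
│↓│ │   │     │
│ ╵ │ ╷ │ ┌─╴ │
│↓  │ │ │ │   │
│ ┌─┤ │ └─┘ ╷ │
│↓│ │ │     │ │
│ ╵ │ └─┬───┘ │
│↓  │   │     │
│ ┌─┴─╴ │ ╶───┤
│P│     │     │
└─┴─────┴─────┘

Path to Q:

┌─┬───────────┐
│A│           │
│ │ ┌───┐ ╶───┤
│↓│ │   │     │
│ ╵ │ ╷ │ ┌─╴ │
│↓  │ │ │ │   │
│ ┌─┤ │ └─┘ ╷ │
│↓│Q│ │     │ │
│ ╵ │ └─┬───┘ │
│↳ ↑│   │     │
│ ┌─┴─╴ │ ╶───┤
│ │     │     │
└─┴─────┴─────┘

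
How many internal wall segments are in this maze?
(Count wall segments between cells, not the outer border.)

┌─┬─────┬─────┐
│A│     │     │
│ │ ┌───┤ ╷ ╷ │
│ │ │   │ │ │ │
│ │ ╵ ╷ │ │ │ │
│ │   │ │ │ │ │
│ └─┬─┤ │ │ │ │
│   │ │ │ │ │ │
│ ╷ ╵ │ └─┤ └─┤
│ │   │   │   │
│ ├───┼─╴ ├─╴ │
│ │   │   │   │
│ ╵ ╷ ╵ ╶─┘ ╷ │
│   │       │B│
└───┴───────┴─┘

Counting internal wall segments:
Total internal walls: 36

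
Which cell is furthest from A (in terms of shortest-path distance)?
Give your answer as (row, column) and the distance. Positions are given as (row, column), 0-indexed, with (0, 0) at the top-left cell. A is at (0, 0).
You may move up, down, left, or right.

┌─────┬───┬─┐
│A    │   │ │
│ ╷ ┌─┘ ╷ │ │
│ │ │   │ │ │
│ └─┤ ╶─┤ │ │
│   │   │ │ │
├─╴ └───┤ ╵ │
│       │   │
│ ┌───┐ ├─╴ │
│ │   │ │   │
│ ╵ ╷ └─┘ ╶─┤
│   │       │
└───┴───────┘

Computing BFS distances from A to all cells:
Furthest cell: (2, 3)
Distance: 25 steps

Path from A to the furthest cell:

┌─────┬───┬─┐
│A    │↓ ↰│ │
│ ╷ ┌─┘ ╷ │ │
│↓│ │↓ ↲│↑│ │
│ └─┤ ╶─┤ │ │
│↳ ↓│↳ B│↑│ │
├─╴ └───┤ ╵ │
│↓ ↲    │↑ ↰│
│ ┌───┐ ├─╴ │
│↓│↱ ↓│ │↱ ↑│
│ ╵ ╷ └─┘ ╶─┤
│↳ ↑│↳ → ↑  │
└───┴───────┘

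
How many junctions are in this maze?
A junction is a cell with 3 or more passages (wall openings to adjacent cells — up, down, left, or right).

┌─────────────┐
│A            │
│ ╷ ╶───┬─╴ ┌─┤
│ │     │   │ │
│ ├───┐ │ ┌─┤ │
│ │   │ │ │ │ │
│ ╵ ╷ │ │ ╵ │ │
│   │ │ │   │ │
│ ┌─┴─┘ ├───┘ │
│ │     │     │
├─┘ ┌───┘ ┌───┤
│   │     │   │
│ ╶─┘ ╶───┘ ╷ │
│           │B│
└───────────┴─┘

Checking each cell for number of passages:

Junctions found (3+ passages):
  (0, 1): 3 passages
  (0, 5): 3 passages
  (3, 0): 3 passages
  (6, 2): 3 passages
Total junctions: 4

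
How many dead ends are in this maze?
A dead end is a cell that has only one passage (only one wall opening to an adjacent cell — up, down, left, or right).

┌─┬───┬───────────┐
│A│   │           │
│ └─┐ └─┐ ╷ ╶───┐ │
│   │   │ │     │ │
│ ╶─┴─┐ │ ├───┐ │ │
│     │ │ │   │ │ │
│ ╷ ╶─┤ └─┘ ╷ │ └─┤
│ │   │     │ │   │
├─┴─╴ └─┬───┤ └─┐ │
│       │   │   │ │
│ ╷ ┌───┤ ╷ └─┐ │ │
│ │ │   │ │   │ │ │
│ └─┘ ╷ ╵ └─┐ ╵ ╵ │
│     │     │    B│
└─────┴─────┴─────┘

Checking each cell for number of passages:

Dead ends found at positions:
  (0, 0)
  (0, 1)
  (0, 3)
  (1, 1)
  (2, 2)
  (2, 4)
  (2, 8)
  (3, 0)
  (4, 3)
  (5, 1)
  (6, 5)
Total dead ends: 11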